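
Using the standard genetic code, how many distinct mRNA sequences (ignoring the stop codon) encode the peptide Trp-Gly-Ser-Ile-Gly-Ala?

1152

Trp: 1 codon.
Gly: 4 codons.
Ser: 6 codons.
Ile: 3 codons.
Gly: 4 codons.
Ala: 4 codons.
1 × 4 × 6 × 3 × 4 × 4 = 1152.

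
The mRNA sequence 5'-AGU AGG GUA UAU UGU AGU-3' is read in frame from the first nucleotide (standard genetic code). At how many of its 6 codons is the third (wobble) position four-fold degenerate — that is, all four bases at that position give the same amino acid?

1

Codon 1 AGU (Ser): third position 2-fold.
Codon 2 AGG (Arg): third position 2-fold.
Codon 3 GUA (Val): third position 4-fold.
Codon 4 UAU (Tyr): third position 2-fold.
Codon 5 UGU (Cys): third position 2-fold.
Codon 6 AGU (Ser): third position 2-fold.
Four-fold degenerate third positions: 1.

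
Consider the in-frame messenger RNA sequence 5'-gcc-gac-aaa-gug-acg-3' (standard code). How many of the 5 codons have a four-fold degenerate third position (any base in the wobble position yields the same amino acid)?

Codon 1 GCC (Ala): third position 4-fold.
Codon 2 GAC (Asp): third position 2-fold.
Codon 3 AAA (Lys): third position 2-fold.
Codon 4 GUG (Val): third position 4-fold.
Codon 5 ACG (Thr): third position 4-fold.
Four-fold degenerate third positions: 3.

3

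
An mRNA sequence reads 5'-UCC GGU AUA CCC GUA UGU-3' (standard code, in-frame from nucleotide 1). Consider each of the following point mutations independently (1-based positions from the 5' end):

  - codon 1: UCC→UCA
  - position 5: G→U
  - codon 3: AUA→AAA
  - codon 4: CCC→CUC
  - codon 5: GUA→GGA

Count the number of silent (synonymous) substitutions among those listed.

1

Codon 1: UCC (Ser) → UCA (Ser) — synonymous.
Codon 2: GGU (Gly) → GUU (Val) — missense.
Codon 3: AUA (Ile) → AAA (Lys) — missense.
Codon 4: CCC (Pro) → CUC (Leu) — missense.
Codon 5: GUA (Val) → GGA (Gly) — missense.
Synonymous: 1 of 5.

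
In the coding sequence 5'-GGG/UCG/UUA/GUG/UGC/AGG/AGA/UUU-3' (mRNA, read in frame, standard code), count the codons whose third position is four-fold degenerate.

Codon 1 GGG (Gly): third position 4-fold.
Codon 2 UCG (Ser): third position 4-fold.
Codon 3 UUA (Leu): third position 2-fold.
Codon 4 GUG (Val): third position 4-fold.
Codon 5 UGC (Cys): third position 2-fold.
Codon 6 AGG (Arg): third position 2-fold.
Codon 7 AGA (Arg): third position 2-fold.
Codon 8 UUU (Phe): third position 2-fold.
Four-fold degenerate third positions: 3.

3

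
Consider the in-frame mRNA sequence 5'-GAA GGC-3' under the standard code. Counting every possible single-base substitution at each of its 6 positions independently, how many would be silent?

4

Codon 1 (GAA, Glu): 1 synonymous substitution.
Codon 2 (GGC, Gly): 3 synonymous substitutions.
Total: 1 + 3 = 4.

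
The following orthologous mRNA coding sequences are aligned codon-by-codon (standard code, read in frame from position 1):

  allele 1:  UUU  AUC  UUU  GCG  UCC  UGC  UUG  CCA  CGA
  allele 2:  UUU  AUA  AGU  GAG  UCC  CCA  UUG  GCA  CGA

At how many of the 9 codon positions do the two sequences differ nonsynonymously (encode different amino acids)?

Codon 1: UUU Phe / UUU Phe — identical.
Codon 2: AUC Ile / AUA Ile — synonymous.
Codon 3: UUU Phe / AGU Ser — nonsynonymous.
Codon 4: GCG Ala / GAG Glu — nonsynonymous.
Codon 5: UCC Ser / UCC Ser — identical.
Codon 6: UGC Cys / CCA Pro — nonsynonymous.
Codon 7: UUG Leu / UUG Leu — identical.
Codon 8: CCA Pro / GCA Ala — nonsynonymous.
Codon 9: CGA Arg / CGA Arg — identical.
Nonsynonymous differences: 4.

4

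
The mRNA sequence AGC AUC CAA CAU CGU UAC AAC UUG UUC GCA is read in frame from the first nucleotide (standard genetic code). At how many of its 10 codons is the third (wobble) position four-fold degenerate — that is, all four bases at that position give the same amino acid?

Codon 1 AGC (Ser): third position 2-fold.
Codon 2 AUC (Ile): third position 3-fold.
Codon 3 CAA (Gln): third position 2-fold.
Codon 4 CAU (His): third position 2-fold.
Codon 5 CGU (Arg): third position 4-fold.
Codon 6 UAC (Tyr): third position 2-fold.
Codon 7 AAC (Asn): third position 2-fold.
Codon 8 UUG (Leu): third position 2-fold.
Codon 9 UUC (Phe): third position 2-fold.
Codon 10 GCA (Ala): third position 4-fold.
Four-fold degenerate third positions: 2.

2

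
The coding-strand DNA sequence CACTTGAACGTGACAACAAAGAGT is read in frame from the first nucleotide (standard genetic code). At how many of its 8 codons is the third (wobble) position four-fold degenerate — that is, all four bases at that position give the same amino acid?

3

Codon 1 CAC (His): third position 2-fold.
Codon 2 TTG (Leu): third position 2-fold.
Codon 3 AAC (Asn): third position 2-fold.
Codon 4 GTG (Val): third position 4-fold.
Codon 5 ACA (Thr): third position 4-fold.
Codon 6 ACA (Thr): third position 4-fold.
Codon 7 AAG (Lys): third position 2-fold.
Codon 8 AGT (Ser): third position 2-fold.
Four-fold degenerate third positions: 3.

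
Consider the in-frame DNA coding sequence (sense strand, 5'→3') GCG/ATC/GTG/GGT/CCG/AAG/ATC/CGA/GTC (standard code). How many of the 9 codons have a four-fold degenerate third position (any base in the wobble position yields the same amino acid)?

6

Codon 1 GCG (Ala): third position 4-fold.
Codon 2 ATC (Ile): third position 3-fold.
Codon 3 GTG (Val): third position 4-fold.
Codon 4 GGT (Gly): third position 4-fold.
Codon 5 CCG (Pro): third position 4-fold.
Codon 6 AAG (Lys): third position 2-fold.
Codon 7 ATC (Ile): third position 3-fold.
Codon 8 CGA (Arg): third position 4-fold.
Codon 9 GTC (Val): third position 4-fold.
Four-fold degenerate third positions: 6.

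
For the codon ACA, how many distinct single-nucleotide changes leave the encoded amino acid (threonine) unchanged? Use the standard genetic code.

3

Position 1: none → 0 synonymous.
Position 2: none → 0 synonymous.
Position 3: ACT, ACC, ACG → 3 synonymous.
Total: 0 + 0 + 3 = 3.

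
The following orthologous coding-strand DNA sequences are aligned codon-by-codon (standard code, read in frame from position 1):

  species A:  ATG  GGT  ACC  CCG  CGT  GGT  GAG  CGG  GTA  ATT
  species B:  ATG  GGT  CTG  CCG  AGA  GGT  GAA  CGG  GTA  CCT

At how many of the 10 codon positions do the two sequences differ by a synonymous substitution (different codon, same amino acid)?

2

Codon 1: ATG Met / ATG Met — identical.
Codon 2: GGT Gly / GGT Gly — identical.
Codon 3: ACC Thr / CTG Leu — nonsynonymous.
Codon 4: CCG Pro / CCG Pro — identical.
Codon 5: CGT Arg / AGA Arg — synonymous.
Codon 6: GGT Gly / GGT Gly — identical.
Codon 7: GAG Glu / GAA Glu — synonymous.
Codon 8: CGG Arg / CGG Arg — identical.
Codon 9: GTA Val / GTA Val — identical.
Codon 10: ATT Ile / CCT Pro — nonsynonymous.
Synonymous differences: 2.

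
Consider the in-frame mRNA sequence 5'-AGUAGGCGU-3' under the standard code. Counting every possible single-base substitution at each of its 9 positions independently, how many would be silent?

Codon 1 (AGU, Ser): 1 synonymous substitution.
Codon 2 (AGG, Arg): 2 synonymous substitutions.
Codon 3 (CGU, Arg): 3 synonymous substitutions.
Total: 1 + 2 + 3 = 6.

6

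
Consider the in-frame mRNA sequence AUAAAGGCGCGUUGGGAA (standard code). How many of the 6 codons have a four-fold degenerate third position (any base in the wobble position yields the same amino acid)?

2

Codon 1 AUA (Ile): third position 3-fold.
Codon 2 AAG (Lys): third position 2-fold.
Codon 3 GCG (Ala): third position 4-fold.
Codon 4 CGU (Arg): third position 4-fold.
Codon 5 UGG (Trp): third position 1-fold.
Codon 6 GAA (Glu): third position 2-fold.
Four-fold degenerate third positions: 2.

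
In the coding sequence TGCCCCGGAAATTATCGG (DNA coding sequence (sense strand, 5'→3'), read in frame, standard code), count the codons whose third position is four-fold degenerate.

3

Codon 1 TGC (Cys): third position 2-fold.
Codon 2 CCC (Pro): third position 4-fold.
Codon 3 GGA (Gly): third position 4-fold.
Codon 4 AAT (Asn): third position 2-fold.
Codon 5 TAT (Tyr): third position 2-fold.
Codon 6 CGG (Arg): third position 4-fold.
Four-fold degenerate third positions: 3.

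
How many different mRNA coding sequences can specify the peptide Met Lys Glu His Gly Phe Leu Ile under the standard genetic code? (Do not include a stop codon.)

1152

Met: 1 codon.
Lys: 2 codons.
Glu: 2 codons.
His: 2 codons.
Gly: 4 codons.
Phe: 2 codons.
Leu: 6 codons.
Ile: 3 codons.
1 × 2 × 2 × 2 × 4 × 2 × 6 × 3 = 1152.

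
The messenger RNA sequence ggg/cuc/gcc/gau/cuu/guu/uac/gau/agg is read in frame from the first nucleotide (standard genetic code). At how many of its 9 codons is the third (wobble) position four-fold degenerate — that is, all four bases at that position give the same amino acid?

Codon 1 GGG (Gly): third position 4-fold.
Codon 2 CUC (Leu): third position 4-fold.
Codon 3 GCC (Ala): third position 4-fold.
Codon 4 GAU (Asp): third position 2-fold.
Codon 5 CUU (Leu): third position 4-fold.
Codon 6 GUU (Val): third position 4-fold.
Codon 7 UAC (Tyr): third position 2-fold.
Codon 8 GAU (Asp): third position 2-fold.
Codon 9 AGG (Arg): third position 2-fold.
Four-fold degenerate third positions: 5.

5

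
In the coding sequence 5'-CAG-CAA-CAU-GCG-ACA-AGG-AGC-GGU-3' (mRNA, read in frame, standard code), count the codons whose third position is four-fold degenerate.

Codon 1 CAG (Gln): third position 2-fold.
Codon 2 CAA (Gln): third position 2-fold.
Codon 3 CAU (His): third position 2-fold.
Codon 4 GCG (Ala): third position 4-fold.
Codon 5 ACA (Thr): third position 4-fold.
Codon 6 AGG (Arg): third position 2-fold.
Codon 7 AGC (Ser): third position 2-fold.
Codon 8 GGU (Gly): third position 4-fold.
Four-fold degenerate third positions: 3.

3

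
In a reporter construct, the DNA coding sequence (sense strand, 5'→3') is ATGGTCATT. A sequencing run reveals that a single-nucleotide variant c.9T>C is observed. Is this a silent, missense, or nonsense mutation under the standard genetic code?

silent

Position 9 falls in codon 3: ATT → Ile.
After the substitution the codon is ATC → Ile.
Both encode Ile, so the change is synonymous.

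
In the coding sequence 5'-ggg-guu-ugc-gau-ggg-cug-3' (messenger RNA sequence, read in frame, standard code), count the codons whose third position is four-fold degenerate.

Codon 1 GGG (Gly): third position 4-fold.
Codon 2 GUU (Val): third position 4-fold.
Codon 3 UGC (Cys): third position 2-fold.
Codon 4 GAU (Asp): third position 2-fold.
Codon 5 GGG (Gly): third position 4-fold.
Codon 6 CUG (Leu): third position 4-fold.
Four-fold degenerate third positions: 4.

4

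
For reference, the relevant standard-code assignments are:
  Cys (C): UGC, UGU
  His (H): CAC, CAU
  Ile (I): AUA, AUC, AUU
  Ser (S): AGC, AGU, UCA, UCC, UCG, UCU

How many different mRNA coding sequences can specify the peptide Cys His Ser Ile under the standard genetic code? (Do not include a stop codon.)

72

Cys: 2 codons.
His: 2 codons.
Ser: 6 codons.
Ile: 3 codons.
2 × 2 × 6 × 3 = 72.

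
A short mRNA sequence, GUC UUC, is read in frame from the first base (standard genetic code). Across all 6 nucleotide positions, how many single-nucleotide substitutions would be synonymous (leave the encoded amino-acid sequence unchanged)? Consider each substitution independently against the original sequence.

4

Codon 1 (GUC, Val): 3 synonymous substitutions.
Codon 2 (UUC, Phe): 1 synonymous substitution.
Total: 3 + 1 = 4.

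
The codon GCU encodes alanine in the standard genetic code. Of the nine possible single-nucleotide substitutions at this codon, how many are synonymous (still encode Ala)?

3

Position 1: none → 0 synonymous.
Position 2: none → 0 synonymous.
Position 3: GCC, GCA, GCG → 3 synonymous.
Total: 0 + 0 + 3 = 3.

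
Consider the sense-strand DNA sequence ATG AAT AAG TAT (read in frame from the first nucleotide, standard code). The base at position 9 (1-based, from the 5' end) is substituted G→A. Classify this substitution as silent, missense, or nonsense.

silent

Position 9 falls in codon 3: AAG → Lys.
After the substitution the codon is AAA → Lys.
Both encode Lys, so the change is synonymous.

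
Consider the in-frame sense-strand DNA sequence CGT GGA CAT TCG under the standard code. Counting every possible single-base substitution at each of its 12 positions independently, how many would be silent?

Codon 1 (CGT, Arg): 3 synonymous substitutions.
Codon 2 (GGA, Gly): 3 synonymous substitutions.
Codon 3 (CAT, His): 1 synonymous substitution.
Codon 4 (TCG, Ser): 3 synonymous substitutions.
Total: 3 + 3 + 1 + 3 = 10.

10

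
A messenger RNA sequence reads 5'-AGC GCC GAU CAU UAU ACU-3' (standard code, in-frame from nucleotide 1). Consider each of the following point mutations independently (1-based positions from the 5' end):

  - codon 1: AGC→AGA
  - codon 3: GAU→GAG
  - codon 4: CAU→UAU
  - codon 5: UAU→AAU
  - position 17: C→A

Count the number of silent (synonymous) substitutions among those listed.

0

Codon 1: AGC (Ser) → AGA (Arg) — missense.
Codon 3: GAU (Asp) → GAG (Glu) — missense.
Codon 4: CAU (His) → UAU (Tyr) — missense.
Codon 5: UAU (Tyr) → AAU (Asn) — missense.
Codon 6: ACU (Thr) → AAU (Asn) — missense.
Synonymous: 0 of 5.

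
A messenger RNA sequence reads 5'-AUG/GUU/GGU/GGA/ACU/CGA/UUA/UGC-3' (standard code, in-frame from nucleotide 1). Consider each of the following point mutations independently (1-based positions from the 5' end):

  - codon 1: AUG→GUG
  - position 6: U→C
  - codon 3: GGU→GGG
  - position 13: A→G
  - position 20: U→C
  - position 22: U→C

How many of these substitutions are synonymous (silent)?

2

Codon 1: AUG (Met) → GUG (Val) — missense.
Codon 2: GUU (Val) → GUC (Val) — synonymous.
Codon 3: GGU (Gly) → GGG (Gly) — synonymous.
Codon 5: ACU (Thr) → GCU (Ala) — missense.
Codon 7: UUA (Leu) → UCA (Ser) — missense.
Codon 8: UGC (Cys) → CGC (Arg) — missense.
Synonymous: 2 of 6.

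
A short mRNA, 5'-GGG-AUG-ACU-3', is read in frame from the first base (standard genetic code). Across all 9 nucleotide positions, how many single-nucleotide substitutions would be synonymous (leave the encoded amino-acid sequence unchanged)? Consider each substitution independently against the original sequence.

Codon 1 (GGG, Gly): 3 synonymous substitutions.
Codon 2 (AUG, Met): 0 synonymous substitutions.
Codon 3 (ACU, Thr): 3 synonymous substitutions.
Total: 3 + 0 + 3 = 6.

6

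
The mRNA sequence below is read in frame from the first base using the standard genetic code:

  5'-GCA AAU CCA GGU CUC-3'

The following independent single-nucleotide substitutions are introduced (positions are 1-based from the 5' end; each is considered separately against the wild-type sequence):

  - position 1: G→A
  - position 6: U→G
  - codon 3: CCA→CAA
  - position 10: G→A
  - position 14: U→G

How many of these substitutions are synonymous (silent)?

Codon 1: GCA (Ala) → ACA (Thr) — missense.
Codon 2: AAU (Asn) → AAG (Lys) — missense.
Codon 3: CCA (Pro) → CAA (Gln) — missense.
Codon 4: GGU (Gly) → AGU (Ser) — missense.
Codon 5: CUC (Leu) → CGC (Arg) — missense.
Synonymous: 0 of 5.

0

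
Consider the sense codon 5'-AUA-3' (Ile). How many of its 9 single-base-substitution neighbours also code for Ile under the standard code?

Position 1: none → 0 synonymous.
Position 2: none → 0 synonymous.
Position 3: AUU, AUC → 2 synonymous.
Total: 0 + 0 + 2 = 2.

2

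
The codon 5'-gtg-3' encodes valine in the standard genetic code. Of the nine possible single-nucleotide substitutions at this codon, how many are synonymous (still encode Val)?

Position 1: none → 0 synonymous.
Position 2: none → 0 synonymous.
Position 3: GTT, GTC, GTA → 3 synonymous.
Total: 0 + 0 + 3 = 3.

3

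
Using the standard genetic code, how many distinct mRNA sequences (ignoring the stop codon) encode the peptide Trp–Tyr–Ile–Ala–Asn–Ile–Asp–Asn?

576

Trp: 1 codon.
Tyr: 2 codons.
Ile: 3 codons.
Ala: 4 codons.
Asn: 2 codons.
Ile: 3 codons.
Asp: 2 codons.
Asn: 2 codons.
1 × 2 × 3 × 4 × 2 × 3 × 2 × 2 = 576.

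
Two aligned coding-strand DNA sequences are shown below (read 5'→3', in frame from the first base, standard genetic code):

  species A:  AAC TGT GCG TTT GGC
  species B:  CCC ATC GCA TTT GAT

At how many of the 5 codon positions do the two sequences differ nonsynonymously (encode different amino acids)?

3

Codon 1: AAC Asn / CCC Pro — nonsynonymous.
Codon 2: TGT Cys / ATC Ile — nonsynonymous.
Codon 3: GCG Ala / GCA Ala — synonymous.
Codon 4: TTT Phe / TTT Phe — identical.
Codon 5: GGC Gly / GAT Asp — nonsynonymous.
Nonsynonymous differences: 3.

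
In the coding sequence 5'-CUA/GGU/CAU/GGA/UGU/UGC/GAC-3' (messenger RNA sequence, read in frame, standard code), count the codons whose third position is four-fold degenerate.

Codon 1 CUA (Leu): third position 4-fold.
Codon 2 GGU (Gly): third position 4-fold.
Codon 3 CAU (His): third position 2-fold.
Codon 4 GGA (Gly): third position 4-fold.
Codon 5 UGU (Cys): third position 2-fold.
Codon 6 UGC (Cys): third position 2-fold.
Codon 7 GAC (Asp): third position 2-fold.
Four-fold degenerate third positions: 3.

3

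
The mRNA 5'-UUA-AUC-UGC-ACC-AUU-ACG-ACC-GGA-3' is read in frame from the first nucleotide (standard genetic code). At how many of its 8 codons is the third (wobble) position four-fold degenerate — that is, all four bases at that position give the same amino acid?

4

Codon 1 UUA (Leu): third position 2-fold.
Codon 2 AUC (Ile): third position 3-fold.
Codon 3 UGC (Cys): third position 2-fold.
Codon 4 ACC (Thr): third position 4-fold.
Codon 5 AUU (Ile): third position 3-fold.
Codon 6 ACG (Thr): third position 4-fold.
Codon 7 ACC (Thr): third position 4-fold.
Codon 8 GGA (Gly): third position 4-fold.
Four-fold degenerate third positions: 4.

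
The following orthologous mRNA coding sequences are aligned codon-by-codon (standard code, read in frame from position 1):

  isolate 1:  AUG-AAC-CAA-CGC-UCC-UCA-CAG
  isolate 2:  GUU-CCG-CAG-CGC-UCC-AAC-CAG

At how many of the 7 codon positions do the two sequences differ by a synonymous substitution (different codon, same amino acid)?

1

Codon 1: AUG Met / GUU Val — nonsynonymous.
Codon 2: AAC Asn / CCG Pro — nonsynonymous.
Codon 3: CAA Gln / CAG Gln — synonymous.
Codon 4: CGC Arg / CGC Arg — identical.
Codon 5: UCC Ser / UCC Ser — identical.
Codon 6: UCA Ser / AAC Asn — nonsynonymous.
Codon 7: CAG Gln / CAG Gln — identical.
Synonymous differences: 1.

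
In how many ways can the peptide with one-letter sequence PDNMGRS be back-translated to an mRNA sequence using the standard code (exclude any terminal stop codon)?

Pro: 4 codons.
Asp: 2 codons.
Asn: 2 codons.
Met: 1 codon.
Gly: 4 codons.
Arg: 6 codons.
Ser: 6 codons.
4 × 2 × 2 × 1 × 4 × 6 × 6 = 2304.

2304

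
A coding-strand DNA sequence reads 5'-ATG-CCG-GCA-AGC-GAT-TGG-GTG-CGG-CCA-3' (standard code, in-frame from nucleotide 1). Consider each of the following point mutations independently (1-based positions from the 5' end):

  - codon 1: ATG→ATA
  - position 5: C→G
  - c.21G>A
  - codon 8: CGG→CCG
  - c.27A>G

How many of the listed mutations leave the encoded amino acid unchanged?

2

Codon 1: ATG (Met) → ATA (Ile) — missense.
Codon 2: CCG (Pro) → CGG (Arg) — missense.
Codon 7: GTG (Val) → GTA (Val) — synonymous.
Codon 8: CGG (Arg) → CCG (Pro) — missense.
Codon 9: CCA (Pro) → CCG (Pro) — synonymous.
Synonymous: 2 of 5.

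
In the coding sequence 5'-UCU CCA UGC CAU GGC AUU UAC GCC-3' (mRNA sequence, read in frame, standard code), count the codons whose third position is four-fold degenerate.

4

Codon 1 UCU (Ser): third position 4-fold.
Codon 2 CCA (Pro): third position 4-fold.
Codon 3 UGC (Cys): third position 2-fold.
Codon 4 CAU (His): third position 2-fold.
Codon 5 GGC (Gly): third position 4-fold.
Codon 6 AUU (Ile): third position 3-fold.
Codon 7 UAC (Tyr): third position 2-fold.
Codon 8 GCC (Ala): third position 4-fold.
Four-fold degenerate third positions: 4.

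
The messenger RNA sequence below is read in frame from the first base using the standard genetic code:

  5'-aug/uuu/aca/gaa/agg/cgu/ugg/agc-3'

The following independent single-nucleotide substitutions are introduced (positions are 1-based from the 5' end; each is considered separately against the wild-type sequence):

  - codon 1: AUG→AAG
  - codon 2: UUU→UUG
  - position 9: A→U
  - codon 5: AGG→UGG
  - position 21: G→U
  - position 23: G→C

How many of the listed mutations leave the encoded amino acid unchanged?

1

Codon 1: AUG (Met) → AAG (Lys) — missense.
Codon 2: UUU (Phe) → UUG (Leu) — missense.
Codon 3: ACA (Thr) → ACU (Thr) — synonymous.
Codon 5: AGG (Arg) → UGG (Trp) — missense.
Codon 7: UGG (Trp) → UGU (Cys) — missense.
Codon 8: AGC (Ser) → ACC (Thr) — missense.
Synonymous: 1 of 6.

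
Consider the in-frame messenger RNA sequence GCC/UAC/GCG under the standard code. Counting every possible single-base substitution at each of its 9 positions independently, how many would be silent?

7

Codon 1 (GCC, Ala): 3 synonymous substitutions.
Codon 2 (UAC, Tyr): 1 synonymous substitution.
Codon 3 (GCG, Ala): 3 synonymous substitutions.
Total: 3 + 1 + 3 = 7.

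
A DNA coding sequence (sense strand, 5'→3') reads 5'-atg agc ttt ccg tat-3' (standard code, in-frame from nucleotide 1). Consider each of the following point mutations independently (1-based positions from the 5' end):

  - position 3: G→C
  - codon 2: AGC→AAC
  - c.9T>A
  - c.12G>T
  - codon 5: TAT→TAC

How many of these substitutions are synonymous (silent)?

2

Codon 1: ATG (Met) → ATC (Ile) — missense.
Codon 2: AGC (Ser) → AAC (Asn) — missense.
Codon 3: TTT (Phe) → TTA (Leu) — missense.
Codon 4: CCG (Pro) → CCT (Pro) — synonymous.
Codon 5: TAT (Tyr) → TAC (Tyr) — synonymous.
Synonymous: 2 of 5.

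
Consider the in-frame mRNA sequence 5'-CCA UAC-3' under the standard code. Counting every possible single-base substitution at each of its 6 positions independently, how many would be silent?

Codon 1 (CCA, Pro): 3 synonymous substitutions.
Codon 2 (UAC, Tyr): 1 synonymous substitution.
Total: 3 + 1 = 4.

4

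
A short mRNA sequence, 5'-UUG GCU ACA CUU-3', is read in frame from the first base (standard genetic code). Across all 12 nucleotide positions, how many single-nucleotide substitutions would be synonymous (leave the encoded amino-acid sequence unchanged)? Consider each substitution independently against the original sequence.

11

Codon 1 (UUG, Leu): 2 synonymous substitutions.
Codon 2 (GCU, Ala): 3 synonymous substitutions.
Codon 3 (ACA, Thr): 3 synonymous substitutions.
Codon 4 (CUU, Leu): 3 synonymous substitutions.
Total: 2 + 3 + 3 + 3 = 11.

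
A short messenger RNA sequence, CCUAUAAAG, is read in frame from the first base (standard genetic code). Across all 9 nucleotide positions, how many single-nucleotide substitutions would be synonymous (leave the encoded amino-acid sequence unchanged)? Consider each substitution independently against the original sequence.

6

Codon 1 (CCU, Pro): 3 synonymous substitutions.
Codon 2 (AUA, Ile): 2 synonymous substitutions.
Codon 3 (AAG, Lys): 1 synonymous substitution.
Total: 3 + 2 + 1 = 6.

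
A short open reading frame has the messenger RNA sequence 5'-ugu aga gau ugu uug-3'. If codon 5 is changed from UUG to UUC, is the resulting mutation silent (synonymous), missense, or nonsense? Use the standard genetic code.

missense

Position 15 falls in codon 5: UUG → Leu.
After the substitution the codon is UUC → Phe.
Leu ≠ Phe, so this is a missense mutation.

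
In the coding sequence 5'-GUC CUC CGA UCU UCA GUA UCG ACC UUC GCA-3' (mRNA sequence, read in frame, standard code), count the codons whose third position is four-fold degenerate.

9

Codon 1 GUC (Val): third position 4-fold.
Codon 2 CUC (Leu): third position 4-fold.
Codon 3 CGA (Arg): third position 4-fold.
Codon 4 UCU (Ser): third position 4-fold.
Codon 5 UCA (Ser): third position 4-fold.
Codon 6 GUA (Val): third position 4-fold.
Codon 7 UCG (Ser): third position 4-fold.
Codon 8 ACC (Thr): third position 4-fold.
Codon 9 UUC (Phe): third position 2-fold.
Codon 10 GCA (Ala): third position 4-fold.
Four-fold degenerate third positions: 9.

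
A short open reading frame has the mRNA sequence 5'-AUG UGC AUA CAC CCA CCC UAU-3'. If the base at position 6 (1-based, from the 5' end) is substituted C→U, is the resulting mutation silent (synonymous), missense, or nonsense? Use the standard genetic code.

Position 6 falls in codon 2: UGC → Cys.
After the substitution the codon is UGU → Cys.
Both encode Cys, so the change is synonymous.

silent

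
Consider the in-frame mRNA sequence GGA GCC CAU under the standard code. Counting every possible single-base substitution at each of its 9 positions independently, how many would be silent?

7

Codon 1 (GGA, Gly): 3 synonymous substitutions.
Codon 2 (GCC, Ala): 3 synonymous substitutions.
Codon 3 (CAU, His): 1 synonymous substitution.
Total: 3 + 3 + 1 = 7.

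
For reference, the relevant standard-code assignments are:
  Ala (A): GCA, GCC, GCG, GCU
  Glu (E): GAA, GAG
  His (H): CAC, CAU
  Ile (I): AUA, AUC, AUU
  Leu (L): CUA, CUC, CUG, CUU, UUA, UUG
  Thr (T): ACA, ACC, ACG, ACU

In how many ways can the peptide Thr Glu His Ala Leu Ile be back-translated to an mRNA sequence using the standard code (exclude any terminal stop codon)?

1152

Thr: 4 codons.
Glu: 2 codons.
His: 2 codons.
Ala: 4 codons.
Leu: 6 codons.
Ile: 3 codons.
4 × 2 × 2 × 4 × 6 × 3 = 1152.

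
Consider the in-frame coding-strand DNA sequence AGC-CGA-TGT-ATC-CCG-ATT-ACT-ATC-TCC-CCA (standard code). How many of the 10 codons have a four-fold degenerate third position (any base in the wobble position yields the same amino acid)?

5

Codon 1 AGC (Ser): third position 2-fold.
Codon 2 CGA (Arg): third position 4-fold.
Codon 3 TGT (Cys): third position 2-fold.
Codon 4 ATC (Ile): third position 3-fold.
Codon 5 CCG (Pro): third position 4-fold.
Codon 6 ATT (Ile): third position 3-fold.
Codon 7 ACT (Thr): third position 4-fold.
Codon 8 ATC (Ile): third position 3-fold.
Codon 9 TCC (Ser): third position 4-fold.
Codon 10 CCA (Pro): third position 4-fold.
Four-fold degenerate third positions: 5.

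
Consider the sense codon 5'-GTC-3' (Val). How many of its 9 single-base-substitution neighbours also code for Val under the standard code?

3

Position 1: none → 0 synonymous.
Position 2: none → 0 synonymous.
Position 3: GTT, GTA, GTG → 3 synonymous.
Total: 0 + 0 + 3 = 3.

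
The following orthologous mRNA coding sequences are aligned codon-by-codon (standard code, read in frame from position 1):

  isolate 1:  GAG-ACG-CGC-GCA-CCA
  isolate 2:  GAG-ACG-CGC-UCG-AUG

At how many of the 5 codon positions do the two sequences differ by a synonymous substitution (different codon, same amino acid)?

0

Codon 1: GAG Glu / GAG Glu — identical.
Codon 2: ACG Thr / ACG Thr — identical.
Codon 3: CGC Arg / CGC Arg — identical.
Codon 4: GCA Ala / UCG Ser — nonsynonymous.
Codon 5: CCA Pro / AUG Met — nonsynonymous.
Synonymous differences: 0.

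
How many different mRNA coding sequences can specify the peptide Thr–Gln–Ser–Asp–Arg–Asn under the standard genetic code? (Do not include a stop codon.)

1152

Thr: 4 codons.
Gln: 2 codons.
Ser: 6 codons.
Asp: 2 codons.
Arg: 6 codons.
Asn: 2 codons.
4 × 2 × 6 × 2 × 6 × 2 = 1152.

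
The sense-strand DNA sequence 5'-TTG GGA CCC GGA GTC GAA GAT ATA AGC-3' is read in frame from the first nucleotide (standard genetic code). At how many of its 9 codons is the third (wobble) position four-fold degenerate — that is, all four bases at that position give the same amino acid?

Codon 1 TTG (Leu): third position 2-fold.
Codon 2 GGA (Gly): third position 4-fold.
Codon 3 CCC (Pro): third position 4-fold.
Codon 4 GGA (Gly): third position 4-fold.
Codon 5 GTC (Val): third position 4-fold.
Codon 6 GAA (Glu): third position 2-fold.
Codon 7 GAT (Asp): third position 2-fold.
Codon 8 ATA (Ile): third position 3-fold.
Codon 9 AGC (Ser): third position 2-fold.
Four-fold degenerate third positions: 4.

4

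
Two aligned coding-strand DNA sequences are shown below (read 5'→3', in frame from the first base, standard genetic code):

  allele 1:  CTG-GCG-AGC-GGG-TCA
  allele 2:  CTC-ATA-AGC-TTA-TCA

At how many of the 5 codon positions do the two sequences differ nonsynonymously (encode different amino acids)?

Codon 1: CTG Leu / CTC Leu — synonymous.
Codon 2: GCG Ala / ATA Ile — nonsynonymous.
Codon 3: AGC Ser / AGC Ser — identical.
Codon 4: GGG Gly / TTA Leu — nonsynonymous.
Codon 5: TCA Ser / TCA Ser — identical.
Nonsynonymous differences: 2.

2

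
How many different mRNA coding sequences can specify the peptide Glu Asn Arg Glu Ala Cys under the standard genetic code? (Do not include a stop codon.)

384

Glu: 2 codons.
Asn: 2 codons.
Arg: 6 codons.
Glu: 2 codons.
Ala: 4 codons.
Cys: 2 codons.
2 × 2 × 6 × 2 × 4 × 2 = 384.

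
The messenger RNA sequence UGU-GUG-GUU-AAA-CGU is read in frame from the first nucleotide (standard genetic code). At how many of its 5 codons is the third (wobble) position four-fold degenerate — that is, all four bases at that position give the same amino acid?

Codon 1 UGU (Cys): third position 2-fold.
Codon 2 GUG (Val): third position 4-fold.
Codon 3 GUU (Val): third position 4-fold.
Codon 4 AAA (Lys): third position 2-fold.
Codon 5 CGU (Arg): third position 4-fold.
Four-fold degenerate third positions: 3.

3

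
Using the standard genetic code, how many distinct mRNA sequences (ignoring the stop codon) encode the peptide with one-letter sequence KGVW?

32

Lys: 2 codons.
Gly: 4 codons.
Val: 4 codons.
Trp: 1 codon.
2 × 4 × 4 × 1 = 32.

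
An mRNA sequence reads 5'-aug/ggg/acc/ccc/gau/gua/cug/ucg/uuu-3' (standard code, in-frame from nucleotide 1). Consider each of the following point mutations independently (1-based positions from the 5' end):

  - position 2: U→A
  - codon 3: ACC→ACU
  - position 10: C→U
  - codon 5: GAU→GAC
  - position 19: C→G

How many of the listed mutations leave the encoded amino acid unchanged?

2

Codon 1: AUG (Met) → AAG (Lys) — missense.
Codon 3: ACC (Thr) → ACU (Thr) — synonymous.
Codon 4: CCC (Pro) → UCC (Ser) — missense.
Codon 5: GAU (Asp) → GAC (Asp) — synonymous.
Codon 7: CUG (Leu) → GUG (Val) — missense.
Synonymous: 2 of 5.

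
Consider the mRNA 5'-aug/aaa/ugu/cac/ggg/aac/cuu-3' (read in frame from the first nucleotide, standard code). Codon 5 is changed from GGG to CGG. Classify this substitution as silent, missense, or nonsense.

missense

Position 13 falls in codon 5: GGG → Gly.
After the substitution the codon is CGG → Arg.
Gly ≠ Arg, so this is a missense mutation.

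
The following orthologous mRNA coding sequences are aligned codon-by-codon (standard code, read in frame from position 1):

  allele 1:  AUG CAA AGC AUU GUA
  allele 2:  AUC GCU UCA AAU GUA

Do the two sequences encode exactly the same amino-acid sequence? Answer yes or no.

no

Codon 1: AUG Met / AUC Ile — nonsynonymous.
Codon 2: CAA Gln / GCU Ala — nonsynonymous.
Codon 3: AGC Ser / UCA Ser — synonymous.
Codon 4: AUU Ile / AAU Asn — nonsynonymous.
Codon 5: GUA Val / GUA Val — identical.
Nonsynonymous differences: 3 → different protein.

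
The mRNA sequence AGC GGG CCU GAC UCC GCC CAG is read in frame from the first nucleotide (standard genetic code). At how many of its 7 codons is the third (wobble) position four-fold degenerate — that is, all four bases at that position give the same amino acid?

Codon 1 AGC (Ser): third position 2-fold.
Codon 2 GGG (Gly): third position 4-fold.
Codon 3 CCU (Pro): third position 4-fold.
Codon 4 GAC (Asp): third position 2-fold.
Codon 5 UCC (Ser): third position 4-fold.
Codon 6 GCC (Ala): third position 4-fold.
Codon 7 CAG (Gln): third position 2-fold.
Four-fold degenerate third positions: 4.

4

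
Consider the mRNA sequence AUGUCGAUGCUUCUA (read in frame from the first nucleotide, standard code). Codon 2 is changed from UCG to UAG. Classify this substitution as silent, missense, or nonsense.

nonsense

Position 5 falls in codon 2: UCG → Ser.
After the substitution the codon is UAG → Stop.
The new codon is a stop codon, so this is a nonsense mutation.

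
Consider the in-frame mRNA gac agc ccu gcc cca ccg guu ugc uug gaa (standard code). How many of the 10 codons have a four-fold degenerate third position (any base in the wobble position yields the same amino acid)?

5

Codon 1 GAC (Asp): third position 2-fold.
Codon 2 AGC (Ser): third position 2-fold.
Codon 3 CCU (Pro): third position 4-fold.
Codon 4 GCC (Ala): third position 4-fold.
Codon 5 CCA (Pro): third position 4-fold.
Codon 6 CCG (Pro): third position 4-fold.
Codon 7 GUU (Val): third position 4-fold.
Codon 8 UGC (Cys): third position 2-fold.
Codon 9 UUG (Leu): third position 2-fold.
Codon 10 GAA (Glu): third position 2-fold.
Four-fold degenerate third positions: 5.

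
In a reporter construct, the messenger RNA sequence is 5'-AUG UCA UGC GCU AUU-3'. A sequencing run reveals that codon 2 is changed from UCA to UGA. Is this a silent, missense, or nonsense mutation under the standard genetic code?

nonsense

Position 5 falls in codon 2: UCA → Ser.
After the substitution the codon is UGA → Stop.
The new codon is a stop codon, so this is a nonsense mutation.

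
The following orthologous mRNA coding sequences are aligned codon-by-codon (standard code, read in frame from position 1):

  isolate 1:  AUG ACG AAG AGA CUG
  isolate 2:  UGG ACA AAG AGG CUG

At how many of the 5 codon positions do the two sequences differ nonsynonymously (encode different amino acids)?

Codon 1: AUG Met / UGG Trp — nonsynonymous.
Codon 2: ACG Thr / ACA Thr — synonymous.
Codon 3: AAG Lys / AAG Lys — identical.
Codon 4: AGA Arg / AGG Arg — synonymous.
Codon 5: CUG Leu / CUG Leu — identical.
Nonsynonymous differences: 1.

1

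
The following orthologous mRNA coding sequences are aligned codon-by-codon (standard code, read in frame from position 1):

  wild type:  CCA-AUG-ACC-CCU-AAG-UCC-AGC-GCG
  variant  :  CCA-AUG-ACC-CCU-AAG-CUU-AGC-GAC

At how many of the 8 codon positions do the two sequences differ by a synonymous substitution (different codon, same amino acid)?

Codon 1: CCA Pro / CCA Pro — identical.
Codon 2: AUG Met / AUG Met — identical.
Codon 3: ACC Thr / ACC Thr — identical.
Codon 4: CCU Pro / CCU Pro — identical.
Codon 5: AAG Lys / AAG Lys — identical.
Codon 6: UCC Ser / CUU Leu — nonsynonymous.
Codon 7: AGC Ser / AGC Ser — identical.
Codon 8: GCG Ala / GAC Asp — nonsynonymous.
Synonymous differences: 0.

0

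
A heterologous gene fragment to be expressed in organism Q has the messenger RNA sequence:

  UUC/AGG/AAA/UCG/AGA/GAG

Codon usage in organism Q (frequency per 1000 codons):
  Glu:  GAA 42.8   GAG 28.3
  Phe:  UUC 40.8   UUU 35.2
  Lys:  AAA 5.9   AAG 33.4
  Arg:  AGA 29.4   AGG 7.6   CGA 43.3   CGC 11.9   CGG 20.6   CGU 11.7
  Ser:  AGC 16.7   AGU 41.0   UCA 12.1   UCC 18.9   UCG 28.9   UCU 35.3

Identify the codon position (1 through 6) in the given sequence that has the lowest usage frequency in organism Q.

Codon 1 UUC (Phe): 40.8 per 1000.
Codon 2 AGG (Arg): 7.6 per 1000.
Codon 3 AAA (Lys): 5.9 per 1000.
Codon 4 UCG (Ser): 28.9 per 1000.
Codon 5 AGA (Arg): 29.4 per 1000.
Codon 6 GAG (Glu): 28.3 per 1000.
Lowest frequency is 5.9 at codon 3.

3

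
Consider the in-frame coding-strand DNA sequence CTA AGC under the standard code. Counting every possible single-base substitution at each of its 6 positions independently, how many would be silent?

5

Codon 1 (CTA, Leu): 4 synonymous substitutions.
Codon 2 (AGC, Ser): 1 synonymous substitution.
Total: 4 + 1 = 5.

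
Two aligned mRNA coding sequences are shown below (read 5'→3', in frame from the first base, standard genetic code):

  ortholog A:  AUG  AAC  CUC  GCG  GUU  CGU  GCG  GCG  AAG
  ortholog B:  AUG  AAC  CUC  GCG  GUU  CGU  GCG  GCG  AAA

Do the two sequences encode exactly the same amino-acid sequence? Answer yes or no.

Codon 1: AUG Met / AUG Met — identical.
Codon 2: AAC Asn / AAC Asn — identical.
Codon 3: CUC Leu / CUC Leu — identical.
Codon 4: GCG Ala / GCG Ala — identical.
Codon 5: GUU Val / GUU Val — identical.
Codon 6: CGU Arg / CGU Arg — identical.
Codon 7: GCG Ala / GCG Ala — identical.
Codon 8: GCG Ala / GCG Ala — identical.
Codon 9: AAG Lys / AAA Lys — synonymous.
Nonsynonymous differences: 0 → same protein.

yes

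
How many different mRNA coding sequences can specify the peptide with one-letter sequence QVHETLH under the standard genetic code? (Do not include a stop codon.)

1536

Gln: 2 codons.
Val: 4 codons.
His: 2 codons.
Glu: 2 codons.
Thr: 4 codons.
Leu: 6 codons.
His: 2 codons.
2 × 4 × 2 × 2 × 4 × 6 × 2 = 1536.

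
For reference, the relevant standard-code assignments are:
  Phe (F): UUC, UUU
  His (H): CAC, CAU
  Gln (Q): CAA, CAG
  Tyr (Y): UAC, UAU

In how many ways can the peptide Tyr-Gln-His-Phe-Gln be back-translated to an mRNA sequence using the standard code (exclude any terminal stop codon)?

32

Tyr: 2 codons.
Gln: 2 codons.
His: 2 codons.
Phe: 2 codons.
Gln: 2 codons.
2 × 2 × 2 × 2 × 2 = 32.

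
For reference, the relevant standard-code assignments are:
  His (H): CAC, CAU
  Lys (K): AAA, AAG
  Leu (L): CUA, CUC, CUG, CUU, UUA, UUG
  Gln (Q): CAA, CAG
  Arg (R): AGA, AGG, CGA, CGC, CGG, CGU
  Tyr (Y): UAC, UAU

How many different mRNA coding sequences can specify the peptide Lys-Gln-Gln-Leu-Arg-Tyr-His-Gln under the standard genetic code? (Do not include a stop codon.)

2304

Lys: 2 codons.
Gln: 2 codons.
Gln: 2 codons.
Leu: 6 codons.
Arg: 6 codons.
Tyr: 2 codons.
His: 2 codons.
Gln: 2 codons.
2 × 2 × 2 × 6 × 6 × 2 × 2 × 2 = 2304.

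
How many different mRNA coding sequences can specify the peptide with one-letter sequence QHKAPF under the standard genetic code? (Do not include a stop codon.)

Gln: 2 codons.
His: 2 codons.
Lys: 2 codons.
Ala: 4 codons.
Pro: 4 codons.
Phe: 2 codons.
2 × 2 × 2 × 4 × 4 × 2 = 256.

256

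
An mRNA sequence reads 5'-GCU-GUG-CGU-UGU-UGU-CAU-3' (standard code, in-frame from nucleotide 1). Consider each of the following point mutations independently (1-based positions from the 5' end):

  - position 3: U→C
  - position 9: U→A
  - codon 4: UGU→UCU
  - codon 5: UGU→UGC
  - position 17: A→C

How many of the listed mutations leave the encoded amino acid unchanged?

Codon 1: GCU (Ala) → GCC (Ala) — synonymous.
Codon 3: CGU (Arg) → CGA (Arg) — synonymous.
Codon 4: UGU (Cys) → UCU (Ser) — missense.
Codon 5: UGU (Cys) → UGC (Cys) — synonymous.
Codon 6: CAU (His) → CCU (Pro) — missense.
Synonymous: 3 of 5.

3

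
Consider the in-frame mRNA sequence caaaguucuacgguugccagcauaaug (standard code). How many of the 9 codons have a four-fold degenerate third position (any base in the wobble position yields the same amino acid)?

Codon 1 CAA (Gln): third position 2-fold.
Codon 2 AGU (Ser): third position 2-fold.
Codon 3 UCU (Ser): third position 4-fold.
Codon 4 ACG (Thr): third position 4-fold.
Codon 5 GUU (Val): third position 4-fold.
Codon 6 GCC (Ala): third position 4-fold.
Codon 7 AGC (Ser): third position 2-fold.
Codon 8 AUA (Ile): third position 3-fold.
Codon 9 AUG (Met): third position 1-fold.
Four-fold degenerate third positions: 4.

4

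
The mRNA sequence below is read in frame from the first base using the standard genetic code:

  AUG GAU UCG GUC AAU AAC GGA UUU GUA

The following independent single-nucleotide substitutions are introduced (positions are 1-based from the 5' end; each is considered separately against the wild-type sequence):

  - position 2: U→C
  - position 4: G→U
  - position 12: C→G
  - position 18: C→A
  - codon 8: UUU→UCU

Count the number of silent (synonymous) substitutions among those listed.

Codon 1: AUG (Met) → ACG (Thr) — missense.
Codon 2: GAU (Asp) → UAU (Tyr) — missense.
Codon 4: GUC (Val) → GUG (Val) — synonymous.
Codon 6: AAC (Asn) → AAA (Lys) — missense.
Codon 8: UUU (Phe) → UCU (Ser) — missense.
Synonymous: 1 of 5.

1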